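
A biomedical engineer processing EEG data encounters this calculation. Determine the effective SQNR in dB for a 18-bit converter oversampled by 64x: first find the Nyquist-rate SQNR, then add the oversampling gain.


Step 1 — baseline SQNR at Nyquist:
SQNR_base = 6.02*N + 1.76
          = 6.02*18 + 1.76
          = 110.12 dB

Step 2 — oversampling processing gain:
G = 10*log10(OSR) = 10*log10(64) = 18.06 dB

Step 3 — total:
SQNR_total = 110.12 + 18.06 = 128.18 dB

Base SQNR = 110.12 dB; oversampled SQNR = 128.18 dB


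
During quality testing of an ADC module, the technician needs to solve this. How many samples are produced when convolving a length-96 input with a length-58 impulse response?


Linear convolution output length:
L = N + M - 1
  = 96 + 58 - 1
  = 153 samples

153


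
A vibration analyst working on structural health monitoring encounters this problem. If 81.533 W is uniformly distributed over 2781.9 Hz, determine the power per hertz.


Power spectral density:
PSD = P / BW
    = 81.533 / 2781.9
    = 0.02930839 W/Hz

0.02930839 W/Hz


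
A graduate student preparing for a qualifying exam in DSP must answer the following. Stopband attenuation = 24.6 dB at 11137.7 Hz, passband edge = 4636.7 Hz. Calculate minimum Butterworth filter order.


Butterworth filter order formula:
n = log10(10^(A/10) - 1) / (2 * log10(f_stop/f_pass))
10^(24.6/10) - 1 = 287.4032
f_stop/f_pass = 11137.7 / 4636.7 = 2.4021
n = 3.2299 -> ceil = 4

4


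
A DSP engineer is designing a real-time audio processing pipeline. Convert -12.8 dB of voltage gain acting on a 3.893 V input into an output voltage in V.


Output voltage from dB gain:
V_out = V_in * 10^(gain_dB / 20)
      = 3.893 * 10^(-12.8 / 20)
      = 3.893 * 0.229087
      = 0.8918 V

0.8918 V


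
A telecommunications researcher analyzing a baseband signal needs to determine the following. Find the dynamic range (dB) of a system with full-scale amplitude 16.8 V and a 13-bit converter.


Dynamic range from full-scale to LSB:
V_min = V_max / 2^bits = 16.8 / 2^13
DR = 20 * log10(V_max / V_min)
   = 20 * log10(2^13)
   = 20 * 13 * log10(2)
   = 78.27 dB

78.27 dB


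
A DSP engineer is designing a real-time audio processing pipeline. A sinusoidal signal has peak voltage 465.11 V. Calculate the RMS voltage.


RMS voltage for a sinusoidal waveform:
V_rms = V_peak / sqrt(2)
      = 465.11 / 1.414214
      = 328.882 V

328.882 V


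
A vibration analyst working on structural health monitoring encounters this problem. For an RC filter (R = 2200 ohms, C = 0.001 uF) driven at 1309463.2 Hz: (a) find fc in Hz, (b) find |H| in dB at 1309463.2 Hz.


Step 1 — cutoff frequency:
fc = 1 / (2*pi*R*C)
C = 0.001 uF = 1e-09 F
fc = 1 / (2*pi*2200*1e-09)
   = 72343.156 Hz

Step 2 — magnitude at f = 1309463.2 Hz:
|H(f)| = 1 / sqrt(1 + (f/fc)^2)
f/fc = 1309463.2 / 72343.156 = 18.10072
|H| = 1 / sqrt(1 + 327.636065) = 0.0551623
|H|_dB = 20*log10(0.0551623) = -25.17 dB

fc = 72343.156 Hz; |H(1309463.2 Hz)| = -25.17 dB


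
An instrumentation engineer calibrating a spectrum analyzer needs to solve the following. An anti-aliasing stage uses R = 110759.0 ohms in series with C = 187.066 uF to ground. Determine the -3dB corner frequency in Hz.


Cutoff frequency of a first-order RC filter:
fc = 1 / (2 * pi * R * C)
C = 187.066 uF = 0.000187066 F
fc = 1 / (2 * pi * 110759.0 * 0.000187066)
   = 1 / 130.1828437841
   = 0.007682 Hz

0.007682 Hz


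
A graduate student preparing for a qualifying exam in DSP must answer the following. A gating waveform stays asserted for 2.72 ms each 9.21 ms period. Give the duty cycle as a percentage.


Duty cycle as a percentage:
DC = (t_on / T) * 100
   = (2.72 / 9.21) * 100
   = 0.295331 * 100
   = 29.53 %

29.53 %


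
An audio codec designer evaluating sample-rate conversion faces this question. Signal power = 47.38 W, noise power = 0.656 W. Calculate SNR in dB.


SNR in decibels:
SNR = 10 * log10(Ps / Pn)
    = 10 * log10(47.38 / 0.656)
    = 10 * log10(72.2256)
    = 10 * 1.8587
    = 18.59 dB

18.59 dB


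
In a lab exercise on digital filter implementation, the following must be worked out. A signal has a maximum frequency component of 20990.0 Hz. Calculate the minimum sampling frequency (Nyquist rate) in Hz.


The Nyquist rate is twice the maximum frequency component.
fs_min = 2 * fmax
      = 2 * 20990.0
      = 41980.0 Hz

41980.0


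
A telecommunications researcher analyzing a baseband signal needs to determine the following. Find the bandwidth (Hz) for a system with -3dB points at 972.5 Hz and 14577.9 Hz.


Bandwidth is the difference of -3dB frequencies:
BW = f_high - f_low
   = 14577.9 - 972.5
   = 13605.4 Hz

13605.4 Hz


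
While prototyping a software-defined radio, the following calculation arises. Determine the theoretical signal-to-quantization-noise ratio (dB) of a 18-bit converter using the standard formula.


Theoretical SNR for a full-scale sinusoid:
SNR = 6.02 * N + 1.76
    = 6.02 * 18 + 1.76
    = 108.36 + 1.76
    = 110.12 dB

110.12 dB


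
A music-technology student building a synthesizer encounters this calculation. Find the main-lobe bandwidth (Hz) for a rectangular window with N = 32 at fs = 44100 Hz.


Main lobe width for a rectangular window:
Width = 2 * fs / N
      = 2 * 44100 / 32
      = 88200 / 32
      = 2756.25 Hz

2756.25 Hz


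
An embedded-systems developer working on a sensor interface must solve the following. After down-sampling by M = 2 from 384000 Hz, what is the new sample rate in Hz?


Decimation reduces the sample rate:
fs_out = fs_in / M
       = 384000 / 2
       = 192000.0 Hz

192000.0 Hz


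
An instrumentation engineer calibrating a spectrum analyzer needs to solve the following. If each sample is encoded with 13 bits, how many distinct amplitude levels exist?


Number of quantization levels = 2^N
= 2^13
= 8192

8192


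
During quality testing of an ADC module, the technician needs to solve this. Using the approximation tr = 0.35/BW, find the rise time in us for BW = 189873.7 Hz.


Rise time from bandwidth relationship:
tr = 0.35 / BW
   = 0.35 / 189873.7
   = 1.843330593e-06 s
   = 1.8433 us

1.8433 us


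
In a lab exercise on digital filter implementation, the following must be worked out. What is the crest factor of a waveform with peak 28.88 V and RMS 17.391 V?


Crest factor is the ratio of peak to RMS:
CF = V_peak / V_rms
   = 28.88 / 17.391
   = 1.6606

1.6606


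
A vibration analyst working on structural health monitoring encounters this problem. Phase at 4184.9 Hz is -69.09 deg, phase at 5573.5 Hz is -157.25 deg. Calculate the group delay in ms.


Group delay from phase difference:
tau = -d(phi)/d(omega)
d(phi) = -88.16 deg = -1.538682 rad
d(omega) = 2*pi*(5573.5 - 4184.9) = 8724.8311 rad/s
tau = -(-1.538682) / 8724.8311
    = 0.1764 ms

0.1764 ms


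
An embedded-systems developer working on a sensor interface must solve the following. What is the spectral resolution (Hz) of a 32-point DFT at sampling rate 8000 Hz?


DFT frequency resolution:
df = fs / N
   = 8000 / 32
   = 250.0 Hz

250.0 Hz


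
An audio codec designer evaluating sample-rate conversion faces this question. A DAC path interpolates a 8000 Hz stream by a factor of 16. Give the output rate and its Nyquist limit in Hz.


Step 1 — output sample rate after interpolation by L:
fs_out = L * fs_in = 16 * 8000 = 128000 Hz

Step 2 — Nyquist frequency of the output stream:
f_Nyq = fs_out / 2 = 128000 / 2 = 64000.0 Hz

fs_out = 128000 Hz; f_Nyquist = 64000.0 Hz


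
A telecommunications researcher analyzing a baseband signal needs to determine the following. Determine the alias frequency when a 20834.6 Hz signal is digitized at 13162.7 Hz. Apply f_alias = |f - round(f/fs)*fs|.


Compute the nearest integer multiple of fs to the signal:
n = round(20834.6 / 13162.7) = 2
f_alias = |20834.6 - 2 * 13162.7|
        = |20834.6 - 26325.4|
        = 5490.8 Hz

5490.8


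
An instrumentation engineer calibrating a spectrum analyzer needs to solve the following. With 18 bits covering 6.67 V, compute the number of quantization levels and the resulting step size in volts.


Step 1 — number of quantization levels:
L = 2^N = 2^18 = 262144

Step 2 — LSB step size:
delta = Vfs / L
      = 6.67 / 262144
      = 2.544e-05 V

Levels = 262144; step size = 2.544e-05 V


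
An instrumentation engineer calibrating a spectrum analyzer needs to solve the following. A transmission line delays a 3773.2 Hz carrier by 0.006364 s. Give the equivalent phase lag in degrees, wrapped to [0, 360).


Phase shift from frequency and time delay:
phi = 360 * f * t_delay
    = 360 * 3773.2 * 0.006364
    = 8644.55 degrees
    mod 360 = 4.55 degrees

4.55 degrees


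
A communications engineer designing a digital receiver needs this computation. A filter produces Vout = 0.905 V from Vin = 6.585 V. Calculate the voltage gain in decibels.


Voltage gain in dB:
G = 20 * log10(Vout / Vin)
  = 20 * log10(0.905 / 6.585)
  = 20 * log10(0.137434)
  = 20 * -0.861907
  = -17.24 dB

-17.24 dB


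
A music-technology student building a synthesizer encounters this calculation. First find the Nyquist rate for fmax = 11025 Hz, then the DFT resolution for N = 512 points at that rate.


Step 1 — Nyquist sampling rate:
fs = 2 * fmax = 2 * 11025 = 22050 Hz

Step 2 — DFT bin spacing:
df = fs / N = 22050 / 512 = 43.0664 Hz

43.0664 Hz


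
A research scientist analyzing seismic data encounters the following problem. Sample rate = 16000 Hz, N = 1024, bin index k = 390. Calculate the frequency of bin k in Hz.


Frequency of DFT bin k:
f_k = k * fs / N
    = 390 * 16000 / 1024
    = 6240000 / 1024
    = 6093.75 Hz

6093.75 Hz


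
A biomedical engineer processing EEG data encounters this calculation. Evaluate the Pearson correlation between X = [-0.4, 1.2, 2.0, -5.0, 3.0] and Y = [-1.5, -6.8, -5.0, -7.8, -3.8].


Pearson correlation coefficient (population):
r = cov(X,Y) / (std(X) * std(Y))
Mean X = 0.16, Mean Y = -4.98
Cov(X,Y) = 2.8048
Std(X) = 2.809697, Std(Y) = 2.225668
r = 0.4485

0.4485


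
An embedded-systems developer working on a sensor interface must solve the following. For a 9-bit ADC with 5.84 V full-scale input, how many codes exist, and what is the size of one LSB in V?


Step 1 — number of quantization levels:
L = 2^N = 2^9 = 512

Step 2 — LSB step size:
delta = Vfs / L
      = 5.84 / 512
      = 0.01140625 V

Levels = 512; step size = 0.01140625 V


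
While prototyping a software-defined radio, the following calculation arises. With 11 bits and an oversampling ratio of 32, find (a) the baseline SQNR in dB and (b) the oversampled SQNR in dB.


Step 1 — baseline SQNR at Nyquist:
SQNR_base = 6.02*N + 1.76
          = 6.02*11 + 1.76
          = 67.98 dB

Step 2 — oversampling processing gain:
G = 10*log10(OSR) = 10*log10(32) = 15.05 dB

Step 3 — total:
SQNR_total = 67.98 + 15.05 = 83.03 dB

Base SQNR = 67.98 dB; oversampled SQNR = 83.03 dB


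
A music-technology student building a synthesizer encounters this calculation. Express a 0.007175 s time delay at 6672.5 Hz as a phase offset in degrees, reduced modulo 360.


Phase shift from frequency and time delay:
phi = 360 * f * t_delay
    = 360 * 6672.5 * 0.007175
    = 17235.07 degrees
    mod 360 = 315.07 degrees

315.07 degrees


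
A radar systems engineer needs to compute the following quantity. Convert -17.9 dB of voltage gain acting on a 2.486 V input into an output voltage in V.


Output voltage from dB gain:
V_out = V_in * 10^(gain_dB / 20)
      = 2.486 * 10^(-17.9 / 20)
      = 2.486 * 0.12735
      = 0.3166 V

0.3166 V


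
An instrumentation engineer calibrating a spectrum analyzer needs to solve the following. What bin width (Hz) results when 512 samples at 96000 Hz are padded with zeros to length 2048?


Frequency resolution after zero-padding:
N_padded = 512 * 4 = 2048
df = fs / N_padded
   = 96000 / 2048
   = 46.875 Hz

46.875 Hz


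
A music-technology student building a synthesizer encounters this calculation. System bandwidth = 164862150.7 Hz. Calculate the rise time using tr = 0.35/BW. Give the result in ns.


Rise time from bandwidth relationship:
tr = 0.35 / BW
   = 0.35 / 164862150.7
   = 2.12298577e-09 s
   = 2.123 ns

2.123 ns


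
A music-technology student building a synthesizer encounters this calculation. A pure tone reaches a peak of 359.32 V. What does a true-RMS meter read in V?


RMS voltage for a sinusoidal waveform:
V_rms = V_peak / sqrt(2)
      = 359.32 / 1.414214
      = 254.078 V

254.078 V


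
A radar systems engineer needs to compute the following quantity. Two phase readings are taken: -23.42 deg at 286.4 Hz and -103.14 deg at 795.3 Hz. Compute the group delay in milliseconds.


Group delay from phase difference:
tau = -d(phi)/d(omega)
d(phi) = -79.72 deg = -1.391376 rad
d(omega) = 2*pi*(795.3 - 286.4) = 3197.513 rad/s
tau = -(-1.391376) / 3197.513
    = 0.4351 ms

0.4351 ms


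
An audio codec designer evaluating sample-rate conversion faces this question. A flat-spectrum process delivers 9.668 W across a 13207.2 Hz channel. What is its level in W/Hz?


Power spectral density:
PSD = P / BW
    = 9.668 / 13207.2
    = 0.00073202 W/Hz

0.00073202 W/Hz


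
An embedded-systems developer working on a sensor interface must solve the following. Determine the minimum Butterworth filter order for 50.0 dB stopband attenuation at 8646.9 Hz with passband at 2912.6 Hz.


Butterworth filter order formula:
n = log10(10^(A/10) - 1) / (2 * log10(f_stop/f_pass))
10^(50.0/10) - 1 = 99999.0
f_stop/f_pass = 8646.9 / 2912.6 = 2.9688
n = 5.2901 -> ceil = 6

6


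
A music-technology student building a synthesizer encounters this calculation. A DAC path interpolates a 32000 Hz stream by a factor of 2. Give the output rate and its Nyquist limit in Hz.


Step 1 — output sample rate after interpolation by L:
fs_out = L * fs_in = 2 * 32000 = 64000 Hz

Step 2 — Nyquist frequency of the output stream:
f_Nyq = fs_out / 2 = 64000 / 2 = 32000.0 Hz

fs_out = 64000 Hz; f_Nyquist = 32000.0 Hz


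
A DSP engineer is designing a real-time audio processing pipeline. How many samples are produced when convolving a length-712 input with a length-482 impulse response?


Linear convolution output length:
L = N + M - 1
  = 712 + 482 - 1
  = 1193 samples

1193


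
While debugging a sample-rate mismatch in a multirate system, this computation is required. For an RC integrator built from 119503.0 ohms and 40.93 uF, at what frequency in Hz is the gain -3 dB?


Cutoff frequency of a first-order RC filter:
fc = 1 / (2 * pi * R * C)
C = 40.93 uF = 4.093e-05 F
fc = 1 / (2 * pi * 119503.0 * 4.093e-05)
   = 1 / 30.732679079756
   = 0.032539 Hz

0.032539 Hz


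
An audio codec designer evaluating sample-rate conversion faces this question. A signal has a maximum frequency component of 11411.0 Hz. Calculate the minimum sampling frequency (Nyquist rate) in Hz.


The Nyquist rate is twice the maximum frequency component.
fs_min = 2 * fmax
      = 2 * 11411.0
      = 22822.0 Hz

22822.0


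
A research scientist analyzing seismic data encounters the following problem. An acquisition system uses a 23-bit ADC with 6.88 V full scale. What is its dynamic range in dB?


Dynamic range from full-scale to LSB:
V_min = V_max / 2^bits = 6.88 / 2^23
DR = 20 * log10(V_max / V_min)
   = 20 * log10(2^23)
   = 20 * 23 * log10(2)
   = 138.47 dB

138.47 dB


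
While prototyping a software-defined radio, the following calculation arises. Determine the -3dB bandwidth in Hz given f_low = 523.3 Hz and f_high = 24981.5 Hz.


Bandwidth is the difference of -3dB frequencies:
BW = f_high - f_low
   = 24981.5 - 523.3
   = 24458.2 Hz

24458.2 Hz


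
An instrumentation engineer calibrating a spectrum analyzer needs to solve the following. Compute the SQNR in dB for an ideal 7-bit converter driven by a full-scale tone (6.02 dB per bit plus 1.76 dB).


Theoretical SNR for a full-scale sinusoid:
SNR = 6.02 * N + 1.76
    = 6.02 * 7 + 1.76
    = 42.14 + 1.76
    = 43.9 dB

43.9 dB


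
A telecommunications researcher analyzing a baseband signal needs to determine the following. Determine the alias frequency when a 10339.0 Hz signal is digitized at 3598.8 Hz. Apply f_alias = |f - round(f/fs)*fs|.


Compute the nearest integer multiple of fs to the signal:
n = round(10339.0 / 3598.8) = 3
f_alias = |10339.0 - 3 * 3598.8|
        = |10339.0 - 10796.4|
        = 457.4 Hz

457.4


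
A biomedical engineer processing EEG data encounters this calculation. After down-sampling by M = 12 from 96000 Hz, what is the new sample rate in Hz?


Decimation reduces the sample rate:
fs_out = fs_in / M
       = 96000 / 12
       = 8000.0 Hz

8000.0 Hz


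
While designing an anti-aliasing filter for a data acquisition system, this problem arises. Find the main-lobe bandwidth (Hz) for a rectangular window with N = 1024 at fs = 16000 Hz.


Main lobe width for a rectangular window:
Width = 2 * fs / N
      = 2 * 16000 / 1024
      = 32000 / 1024
      = 31.25 Hz

31.25 Hz


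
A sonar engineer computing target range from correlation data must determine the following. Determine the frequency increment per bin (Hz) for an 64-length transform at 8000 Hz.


DFT frequency resolution:
df = fs / N
   = 8000 / 64
   = 125.0 Hz

125.0 Hz


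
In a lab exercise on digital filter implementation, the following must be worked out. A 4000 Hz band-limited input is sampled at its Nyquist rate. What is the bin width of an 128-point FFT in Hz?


Step 1 — Nyquist sampling rate:
fs = 2 * fmax = 2 * 4000 = 8000 Hz

Step 2 — DFT bin spacing:
df = fs / N = 8000 / 128 = 62.5 Hz

62.5 Hz


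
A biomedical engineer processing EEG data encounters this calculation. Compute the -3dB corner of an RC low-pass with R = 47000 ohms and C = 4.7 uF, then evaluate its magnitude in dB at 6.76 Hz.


Step 1 — cutoff frequency:
fc = 1 / (2*pi*R*C)
C = 4.7 uF = 4.7e-06 F
fc = 1 / (2*pi*47000*4.7e-06)
   = 0.720484 Hz

Step 2 — magnitude at f = 6.76 Hz:
|H(f)| = 1 / sqrt(1 + (f/fc)^2)
f/fc = 6.76 / 0.720484 = 9.382582
|H| = 1 / sqrt(1 + 88.032845) = 0.1059802
|H|_dB = 20*log10(0.1059802) = -19.5 dB

fc = 0.720484 Hz; |H(6.76 Hz)| = -19.5 dB


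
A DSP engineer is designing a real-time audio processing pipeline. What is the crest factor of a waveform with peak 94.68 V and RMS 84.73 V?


Crest factor is the ratio of peak to RMS:
CF = V_peak / V_rms
   = 94.68 / 84.73
   = 1.1174

1.1174


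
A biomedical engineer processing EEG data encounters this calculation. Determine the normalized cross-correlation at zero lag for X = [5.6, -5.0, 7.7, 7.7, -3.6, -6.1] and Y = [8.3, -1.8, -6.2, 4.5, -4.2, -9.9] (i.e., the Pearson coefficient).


Pearson correlation coefficient (population):
r = cov(X,Y) / (std(X) * std(Y))
Mean X = 1.05, Mean Y = -1.55
Cov(X,Y) = 21.2775
Std(X) = 6.034553, Std(Y) = 6.21899
r = 0.567

0.567


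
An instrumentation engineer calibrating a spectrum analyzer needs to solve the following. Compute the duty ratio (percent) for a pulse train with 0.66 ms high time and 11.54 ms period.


Duty cycle as a percentage:
DC = (t_on / T) * 100
   = (0.66 / 11.54) * 100
   = 0.057192 * 100
   = 5.72 %

5.72 %


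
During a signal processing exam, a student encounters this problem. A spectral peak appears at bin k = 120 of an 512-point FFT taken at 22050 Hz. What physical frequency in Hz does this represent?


Frequency of DFT bin k:
f_k = k * fs / N
    = 120 * 22050 / 512
    = 2646000 / 512
    = 5167.969 Hz

5167.969 Hz


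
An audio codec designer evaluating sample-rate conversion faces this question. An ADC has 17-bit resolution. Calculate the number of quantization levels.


Number of quantization levels = 2^N
= 2^17
= 131072

131072


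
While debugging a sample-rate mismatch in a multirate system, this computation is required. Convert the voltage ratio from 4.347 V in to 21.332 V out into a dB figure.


Voltage gain in dB:
G = 20 * log10(Vout / Vin)
  = 20 * log10(21.332 / 4.347)
  = 20 * log10(4.907292)
  = 20 * 0.690842
  = 13.82 dB

13.82 dB


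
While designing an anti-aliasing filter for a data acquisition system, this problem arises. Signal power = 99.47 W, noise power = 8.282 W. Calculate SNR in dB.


SNR in decibels:
SNR = 10 * log10(Ps / Pn)
    = 10 * log10(99.47 / 8.282)
    = 10 * log10(12.0104)
    = 10 * 1.0796
    = 10.8 dB

10.8 dB


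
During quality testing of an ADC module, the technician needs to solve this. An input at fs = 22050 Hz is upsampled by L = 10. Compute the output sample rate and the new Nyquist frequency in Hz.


Step 1 — output sample rate after interpolation by L:
fs_out = L * fs_in = 10 * 22050 = 220500 Hz

Step 2 — Nyquist frequency of the output stream:
f_Nyq = fs_out / 2 = 220500 / 2 = 110250.0 Hz

fs_out = 220500 Hz; f_Nyquist = 110250.0 Hz


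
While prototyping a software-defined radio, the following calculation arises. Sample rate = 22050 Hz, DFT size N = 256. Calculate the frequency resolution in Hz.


DFT frequency resolution:
df = fs / N
   = 22050 / 256
   = 86.1328 Hz

86.1328 Hz


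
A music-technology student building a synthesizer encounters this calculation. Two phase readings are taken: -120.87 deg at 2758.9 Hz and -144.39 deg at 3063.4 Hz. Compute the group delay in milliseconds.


Group delay from phase difference:
tau = -d(phi)/d(omega)
d(phi) = -23.52 deg = -0.410501 rad
d(omega) = 2*pi*(3063.4 - 2758.9) = 1913.2299 rad/s
tau = -(-0.410501) / 1913.2299
    = 0.2146 ms

0.2146 ms


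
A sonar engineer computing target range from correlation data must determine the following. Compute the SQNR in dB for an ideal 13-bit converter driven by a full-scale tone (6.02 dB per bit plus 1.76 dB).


Theoretical SNR for a full-scale sinusoid:
SNR = 6.02 * N + 1.76
    = 6.02 * 13 + 1.76
    = 78.26 + 1.76
    = 80.02 dB

80.02 dB


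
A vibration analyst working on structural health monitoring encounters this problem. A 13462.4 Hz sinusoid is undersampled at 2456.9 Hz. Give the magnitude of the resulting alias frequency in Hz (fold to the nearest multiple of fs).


Compute the nearest integer multiple of fs to the signal:
n = round(13462.4 / 2456.9) = 5
f_alias = |13462.4 - 5 * 2456.9|
        = |13462.4 - 12284.5|
        = 1177.9 Hz

1177.9


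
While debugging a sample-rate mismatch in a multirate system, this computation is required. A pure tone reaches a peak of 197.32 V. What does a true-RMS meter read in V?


RMS voltage for a sinusoidal waveform:
V_rms = V_peak / sqrt(2)
      = 197.32 / 1.414214
      = 139.526 V

139.526 V


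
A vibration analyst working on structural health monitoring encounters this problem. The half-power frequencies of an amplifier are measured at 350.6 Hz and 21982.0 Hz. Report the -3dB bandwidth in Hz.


Bandwidth is the difference of -3dB frequencies:
BW = f_high - f_low
   = 21982.0 - 350.6
   = 21631.4 Hz

21631.4 Hz


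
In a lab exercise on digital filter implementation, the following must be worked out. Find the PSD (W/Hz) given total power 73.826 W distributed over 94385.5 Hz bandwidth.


Power spectral density:
PSD = P / BW
    = 73.826 / 94385.5
    = 0.00078218 W/Hz

0.00078218 W/Hz


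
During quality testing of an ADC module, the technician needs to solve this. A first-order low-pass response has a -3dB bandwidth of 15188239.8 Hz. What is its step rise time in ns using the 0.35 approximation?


Rise time from bandwidth relationship:
tr = 0.35 / BW
   = 0.35 / 15188239.8
   = 2.304414498e-08 s
   = 23.0441 ns

23.0441 ns


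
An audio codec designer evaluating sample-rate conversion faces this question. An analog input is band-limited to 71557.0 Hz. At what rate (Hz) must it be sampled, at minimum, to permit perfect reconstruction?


The Nyquist rate is twice the maximum frequency component.
fs_min = 2 * fmax
      = 2 * 71557.0
      = 143114.0 Hz

143114.0


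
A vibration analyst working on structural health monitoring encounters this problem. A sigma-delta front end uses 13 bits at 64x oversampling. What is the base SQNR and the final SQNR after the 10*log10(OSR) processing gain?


Step 1 — baseline SQNR at Nyquist:
SQNR_base = 6.02*N + 1.76
          = 6.02*13 + 1.76
          = 80.02 dB

Step 2 — oversampling processing gain:
G = 10*log10(OSR) = 10*log10(64) = 18.06 dB

Step 3 — total:
SQNR_total = 80.02 + 18.06 = 98.08 dB

Base SQNR = 80.02 dB; oversampled SQNR = 98.08 dB


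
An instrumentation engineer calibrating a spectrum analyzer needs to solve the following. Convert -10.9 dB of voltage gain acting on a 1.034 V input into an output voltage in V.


Output voltage from dB gain:
V_out = V_in * 10^(gain_dB / 20)
      = 1.034 * 10^(-10.9 / 20)
      = 1.034 * 0.285102
      = 0.2948 V

0.2948 V


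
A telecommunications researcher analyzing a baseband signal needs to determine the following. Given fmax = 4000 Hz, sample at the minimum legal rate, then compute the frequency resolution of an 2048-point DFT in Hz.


Step 1 — Nyquist sampling rate:
fs = 2 * fmax = 2 * 4000 = 8000 Hz

Step 2 — DFT bin spacing:
df = fs / N = 8000 / 2048 = 3.9062 Hz

3.9062 Hz


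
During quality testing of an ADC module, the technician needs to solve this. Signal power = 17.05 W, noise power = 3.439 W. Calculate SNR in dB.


SNR in decibels:
SNR = 10 * log10(Ps / Pn)
    = 10 * log10(17.05 / 3.439)
    = 10 * log10(4.9578)
    = 10 * 0.6953
    = 6.95 dB

6.95 dB


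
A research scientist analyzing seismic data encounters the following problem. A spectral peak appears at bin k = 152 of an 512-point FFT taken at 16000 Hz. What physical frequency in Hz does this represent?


Frequency of DFT bin k:
f_k = k * fs / N
    = 152 * 16000 / 512
    = 2432000 / 512
    = 4750.0 Hz

4750.0 Hz


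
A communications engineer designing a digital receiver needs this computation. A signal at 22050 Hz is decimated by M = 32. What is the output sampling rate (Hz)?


Decimation reduces the sample rate:
fs_out = fs_in / M
       = 22050 / 32
       = 689.0625 Hz

689.0625 Hz


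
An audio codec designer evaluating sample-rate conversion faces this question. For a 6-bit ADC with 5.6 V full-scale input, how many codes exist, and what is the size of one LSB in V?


Step 1 — number of quantization levels:
L = 2^N = 2^6 = 64

Step 2 — LSB step size:
delta = Vfs / L
      = 5.6 / 64
      = 0.0875 V

Levels = 64; step size = 0.0875 V


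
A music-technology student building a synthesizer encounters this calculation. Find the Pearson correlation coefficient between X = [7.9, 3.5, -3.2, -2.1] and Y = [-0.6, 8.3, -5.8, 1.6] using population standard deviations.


Pearson correlation coefficient (population):
r = cov(X,Y) / (std(X) * std(Y))
Mean X = 1.525, Mean Y = 0.875
Cov(X,Y) = 8.543125
Std(X) = 4.472346, Std(Y) = 5.059335
r = 0.3776

0.3776


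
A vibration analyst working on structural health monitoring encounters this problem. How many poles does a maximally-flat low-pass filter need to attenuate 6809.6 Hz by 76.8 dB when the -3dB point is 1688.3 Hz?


Butterworth filter order formula:
n = log10(10^(A/10) - 1) / (2 * log10(f_stop/f_pass))
10^(76.8/10) - 1 = 47863008.2323
f_stop/f_pass = 6809.6 / 1688.3 = 4.0334
n = 6.3401 -> ceil = 7

7


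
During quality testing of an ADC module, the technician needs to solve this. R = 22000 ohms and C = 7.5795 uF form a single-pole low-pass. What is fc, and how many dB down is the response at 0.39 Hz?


Step 1 — cutoff frequency:
fc = 1 / (2*pi*R*C)
C = 7.5795 uF = 7.5795e-06 F
fc = 1 / (2*pi*22000*7.5795e-06)
   = 0.954458 Hz

Step 2 — magnitude at f = 0.39 Hz:
|H(f)| = 1 / sqrt(1 + (f/fc)^2)
f/fc = 0.39 / 0.954458 = 0.408609
|H| = 1 / sqrt(1 + 0.166961) = 0.9257033
|H|_dB = 20*log10(0.9257033) = -0.67 dB

fc = 0.954458 Hz; |H(0.39 Hz)| = -0.67 dB


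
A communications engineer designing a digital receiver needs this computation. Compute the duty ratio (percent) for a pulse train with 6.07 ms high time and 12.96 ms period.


Duty cycle as a percentage:
DC = (t_on / T) * 100
   = (6.07 / 12.96) * 100
   = 0.468364 * 100
   = 46.84 %

46.84 %


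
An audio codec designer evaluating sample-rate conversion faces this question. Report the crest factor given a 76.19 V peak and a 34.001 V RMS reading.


Crest factor is the ratio of peak to RMS:
CF = V_peak / V_rms
   = 76.19 / 34.001
   = 2.2408

2.2408


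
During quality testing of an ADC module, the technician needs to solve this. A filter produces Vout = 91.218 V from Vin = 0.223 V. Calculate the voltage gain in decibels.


Voltage gain in dB:
G = 20 * log10(Vout / Vin)
  = 20 * log10(91.218 / 0.223)
  = 20 * log10(409.049327)
  = 20 * 2.611776
  = 52.24 dB

52.24 dB


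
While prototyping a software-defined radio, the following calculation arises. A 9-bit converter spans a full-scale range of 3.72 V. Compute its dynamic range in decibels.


Dynamic range from full-scale to LSB:
V_min = V_max / 2^bits = 3.72 / 2^9
DR = 20 * log10(V_max / V_min)
   = 20 * log10(2^9)
   = 20 * 9 * log10(2)
   = 54.19 dB

54.19 dB


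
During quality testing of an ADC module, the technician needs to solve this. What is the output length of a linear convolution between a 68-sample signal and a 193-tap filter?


Linear convolution output length:
L = N + M - 1
  = 68 + 193 - 1
  = 260 samples

260


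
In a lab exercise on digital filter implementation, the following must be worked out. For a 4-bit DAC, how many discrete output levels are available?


Number of quantization levels = 2^N
= 2^4
= 16

16


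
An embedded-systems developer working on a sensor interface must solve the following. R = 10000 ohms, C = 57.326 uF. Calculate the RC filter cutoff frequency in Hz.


Cutoff frequency of a first-order RC filter:
fc = 1 / (2 * pi * R * C)
C = 57.326 uF = 5.7326e-05 F
fc = 1 / (2 * pi * 10000 * 5.7326e-05)
   = 1 / 3.6018988091938
   = 0.277631 Hz

0.277631 Hz


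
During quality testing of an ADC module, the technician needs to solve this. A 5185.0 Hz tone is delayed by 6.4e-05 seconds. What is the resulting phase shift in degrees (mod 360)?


Phase shift from frequency and time delay:
phi = 360 * f * t_delay
    = 360 * 5185.0 * 6.4e-05
    = 119.46 degrees
    mod 360 = 119.46 degrees

119.46 degrees


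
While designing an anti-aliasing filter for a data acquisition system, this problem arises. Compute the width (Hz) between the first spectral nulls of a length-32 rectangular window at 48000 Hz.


Main lobe width for a rectangular window:
Width = 2 * fs / N
      = 2 * 48000 / 32
      = 96000 / 32
      = 3000.0 Hz

3000.0 Hz


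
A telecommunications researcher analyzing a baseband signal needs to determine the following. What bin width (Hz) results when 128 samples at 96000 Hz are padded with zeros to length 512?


Frequency resolution after zero-padding:
N_padded = 128 * 4 = 512
df = fs / N_padded
   = 96000 / 512
   = 187.5 Hz

187.5 Hz


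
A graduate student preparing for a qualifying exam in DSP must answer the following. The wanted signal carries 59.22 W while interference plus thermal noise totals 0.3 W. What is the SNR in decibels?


SNR in decibels:
SNR = 10 * log10(Ps / Pn)
    = 10 * log10(59.22 / 0.3)
    = 10 * log10(197.4)
    = 10 * 2.2953
    = 22.95 dB

22.95 dB


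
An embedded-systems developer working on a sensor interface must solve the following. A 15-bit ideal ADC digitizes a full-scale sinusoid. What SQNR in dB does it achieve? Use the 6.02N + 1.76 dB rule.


Theoretical SNR for a full-scale sinusoid:
SNR = 6.02 * N + 1.76
    = 6.02 * 15 + 1.76
    = 90.3 + 1.76
    = 92.06 dB

92.06 dB


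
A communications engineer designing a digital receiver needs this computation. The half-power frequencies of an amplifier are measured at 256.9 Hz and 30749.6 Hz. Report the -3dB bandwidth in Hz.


Bandwidth is the difference of -3dB frequencies:
BW = f_high - f_low
   = 30749.6 - 256.9
   = 30492.7 Hz

30492.7 Hz


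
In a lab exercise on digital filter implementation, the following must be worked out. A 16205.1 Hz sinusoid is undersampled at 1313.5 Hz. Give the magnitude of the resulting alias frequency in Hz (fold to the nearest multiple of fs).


Compute the nearest integer multiple of fs to the signal:
n = round(16205.1 / 1313.5) = 12
f_alias = |16205.1 - 12 * 1313.5|
        = |16205.1 - 15762.0|
        = 443.1 Hz

443.1


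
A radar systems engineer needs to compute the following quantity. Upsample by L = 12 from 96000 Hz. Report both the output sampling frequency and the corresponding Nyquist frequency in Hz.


Step 1 — output sample rate after interpolation by L:
fs_out = L * fs_in = 12 * 96000 = 1152000 Hz

Step 2 — Nyquist frequency of the output stream:
f_Nyq = fs_out / 2 = 1152000 / 2 = 576000.0 Hz

fs_out = 1152000 Hz; f_Nyquist = 576000.0 Hz


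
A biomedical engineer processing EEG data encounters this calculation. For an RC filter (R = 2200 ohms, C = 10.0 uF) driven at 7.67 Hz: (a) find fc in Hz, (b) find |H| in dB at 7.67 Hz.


Step 1 — cutoff frequency:
fc = 1 / (2*pi*R*C)
C = 10.0 uF = 1e-05 F
fc = 1 / (2*pi*2200*1e-05)
   = 7.23432 Hz

Step 2 — magnitude at f = 7.67 Hz:
|H(f)| = 1 / sqrt(1 + (f/fc)^2)
f/fc = 7.67 / 7.23432 = 1.060224
|H| = 1 / sqrt(1 + 1.124075) = 0.6861437
|H|_dB = 20*log10(0.6861437) = -3.27 dB

fc = 7.23432 Hz; |H(7.67 Hz)| = -3.27 dB


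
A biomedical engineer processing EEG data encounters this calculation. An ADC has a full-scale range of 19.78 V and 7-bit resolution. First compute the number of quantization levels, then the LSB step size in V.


Step 1 — number of quantization levels:
L = 2^N = 2^7 = 128

Step 2 — LSB step size:
delta = Vfs / L
      = 19.78 / 128
      = 0.15453125 V

Levels = 128; step size = 0.15453125 V


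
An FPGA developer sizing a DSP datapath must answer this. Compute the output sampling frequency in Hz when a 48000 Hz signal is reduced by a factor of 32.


Decimation reduces the sample rate:
fs_out = fs_in / M
       = 48000 / 32
       = 1500.0 Hz

1500.0 Hz


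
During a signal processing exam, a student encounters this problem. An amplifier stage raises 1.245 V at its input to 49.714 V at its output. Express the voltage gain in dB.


Voltage gain in dB:
G = 20 * log10(Vout / Vin)
  = 20 * log10(49.714 / 1.245)
  = 20 * log10(39.930924)
  = 20 * 1.601309
  = 32.03 dB

32.03 dB


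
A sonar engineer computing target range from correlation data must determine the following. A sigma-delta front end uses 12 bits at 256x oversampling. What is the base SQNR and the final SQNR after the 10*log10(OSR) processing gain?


Step 1 — baseline SQNR at Nyquist:
SQNR_base = 6.02*N + 1.76
          = 6.02*12 + 1.76
          = 74.0 dB

Step 2 — oversampling processing gain:
G = 10*log10(OSR) = 10*log10(256) = 24.08 dB

Step 3 — total:
SQNR_total = 74.0 + 24.08 = 98.08 dB

Base SQNR = 74.0 dB; oversampled SQNR = 98.08 dB


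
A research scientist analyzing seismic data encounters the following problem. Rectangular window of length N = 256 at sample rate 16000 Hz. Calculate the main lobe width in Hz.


Main lobe width for a rectangular window:
Width = 2 * fs / N
      = 2 * 16000 / 256
      = 32000 / 256
      = 125.0 Hz

125.0 Hz


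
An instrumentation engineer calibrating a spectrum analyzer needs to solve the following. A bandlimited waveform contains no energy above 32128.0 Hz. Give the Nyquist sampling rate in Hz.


The Nyquist rate is twice the maximum frequency component.
fs_min = 2 * fmax
      = 2 * 32128.0
      = 64256.0 Hz

64256.0


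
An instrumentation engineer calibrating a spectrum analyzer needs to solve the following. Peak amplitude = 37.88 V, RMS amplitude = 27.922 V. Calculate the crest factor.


Crest factor is the ratio of peak to RMS:
CF = V_peak / V_rms
   = 37.88 / 27.922
   = 1.3566

1.3566


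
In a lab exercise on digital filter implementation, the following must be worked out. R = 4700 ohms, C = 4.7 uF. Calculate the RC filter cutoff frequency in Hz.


Cutoff frequency of a first-order RC filter:
fc = 1 / (2 * pi * R * C)
C = 4.7 uF = 4.7e-06 F
fc = 1 / (2 * pi * 4700 * 4.7e-06)
   = 1 / 0.1387955634356
   = 7.204841 Hz

7.204841 Hz


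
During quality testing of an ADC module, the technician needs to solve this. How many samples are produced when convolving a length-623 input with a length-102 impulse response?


Linear convolution output length:
L = N + M - 1
  = 623 + 102 - 1
  = 724 samples

724


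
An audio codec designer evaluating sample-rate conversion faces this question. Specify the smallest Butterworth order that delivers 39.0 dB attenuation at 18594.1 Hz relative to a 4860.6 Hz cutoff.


Butterworth filter order formula:
n = log10(10^(A/10) - 1) / (2 * log10(f_stop/f_pass))
10^(39.0/10) - 1 = 7942.2823
f_stop/f_pass = 18594.1 / 4860.6 = 3.8255
n = 3.3465 -> ceil = 4

4


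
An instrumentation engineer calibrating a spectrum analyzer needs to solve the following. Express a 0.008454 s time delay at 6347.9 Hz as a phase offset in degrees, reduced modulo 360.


Phase shift from frequency and time delay:
phi = 360 * f * t_delay
    = 360 * 6347.9 * 0.008454
    = 19319.45 degrees
    mod 360 = 239.45 degrees

239.45 degrees


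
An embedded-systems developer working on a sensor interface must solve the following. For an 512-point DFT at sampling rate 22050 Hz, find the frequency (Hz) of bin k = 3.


Frequency of DFT bin k:
f_k = k * fs / N
    = 3 * 22050 / 512
    = 66150 / 512
    = 129.199 Hz

129.199 Hz


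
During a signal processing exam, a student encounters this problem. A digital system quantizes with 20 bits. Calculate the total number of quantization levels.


Number of quantization levels = 2^N
= 2^20
= 1048576

1048576


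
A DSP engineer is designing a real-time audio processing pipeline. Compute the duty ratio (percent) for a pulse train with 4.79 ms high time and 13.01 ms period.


Duty cycle as a percentage:
DC = (t_on / T) * 100
   = (4.79 / 13.01) * 100
   = 0.368178 * 100
   = 36.82 %

36.82 %


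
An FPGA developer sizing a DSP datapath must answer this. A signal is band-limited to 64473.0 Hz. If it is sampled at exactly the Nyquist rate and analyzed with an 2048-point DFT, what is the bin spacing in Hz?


Step 1 — Nyquist sampling rate:
fs = 2 * fmax = 2 * 64473.0 = 128946.0 Hz

Step 2 — DFT bin spacing:
df = fs / N = 128946.0 / 2048 = 62.9619 Hz

62.9619 Hz


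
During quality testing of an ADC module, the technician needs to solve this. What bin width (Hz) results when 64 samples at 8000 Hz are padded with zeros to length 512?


Frequency resolution after zero-padding:
N_padded = 64 * 8 = 512
df = fs / N_padded
   = 8000 / 512
   = 15.625 Hz

15.625 Hz


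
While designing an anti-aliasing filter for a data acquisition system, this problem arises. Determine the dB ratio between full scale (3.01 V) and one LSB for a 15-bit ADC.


Dynamic range from full-scale to LSB:
V_min = V_max / 2^bits = 3.01 / 2^15
DR = 20 * log10(V_max / V_min)
   = 20 * log10(2^15)
   = 20 * 15 * log10(2)
   = 90.31 dB

90.31 dB


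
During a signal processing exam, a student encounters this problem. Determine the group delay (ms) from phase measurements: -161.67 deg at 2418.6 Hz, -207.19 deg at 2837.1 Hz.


Group delay from phase difference:
tau = -d(phi)/d(omega)
d(phi) = -45.52 deg = -0.794474 rad
d(omega) = 2*pi*(2837.1 - 2418.6) = 2629.5131 rad/s
tau = -(-0.794474) / 2629.5131
    = 0.3021 ms

0.3021 ms


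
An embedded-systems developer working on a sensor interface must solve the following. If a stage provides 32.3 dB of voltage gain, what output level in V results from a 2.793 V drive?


Output voltage from dB gain:
V_out = V_in * 10^(gain_dB / 20)
      = 2.793 * 10^(32.3 / 20)
      = 2.793 * 41.209752
      = 115.0988 V

115.0988 V
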